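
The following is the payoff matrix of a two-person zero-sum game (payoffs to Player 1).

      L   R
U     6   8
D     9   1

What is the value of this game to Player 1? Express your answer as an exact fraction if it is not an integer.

Row minima: U → 6, D → 1; maximin = 6.
Column maxima: L → 9, R → 8; minimax = 8.
6 ≠ 8, so there is no saddle point; optimal play is mixed.
Let Player 1 play U with probability p. Expected payoff against L: 6p + 9(1−p) = −3p + 9; against R: 8p + 1(1−p) = 7p + 1.
Setting these equal: −3p + 9 = 7p + 1 ⇒ −10p = -8 ⇒ p = 4/5, and the value is (-3)·(4/5) + 9 = 33/5.
For Player 2: with q = P(L), equating U's and D's payoffs gives −2q + 8 = 8q + 1 ⇒ q = 7/10.

33/5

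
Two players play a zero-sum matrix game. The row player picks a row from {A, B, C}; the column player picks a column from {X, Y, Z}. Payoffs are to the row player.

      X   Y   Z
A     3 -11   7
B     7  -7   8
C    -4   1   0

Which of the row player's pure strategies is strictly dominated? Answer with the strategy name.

A

B gives a strictly higher payoff than A against every column: 7 > 3, -7 > -11, 8 > 7.
So A is strictly dominated and the row player never plays it.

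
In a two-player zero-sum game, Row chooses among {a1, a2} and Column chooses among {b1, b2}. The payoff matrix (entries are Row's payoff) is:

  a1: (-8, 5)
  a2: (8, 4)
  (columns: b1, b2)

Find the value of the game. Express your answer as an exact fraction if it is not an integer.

Row minima: a1 → -8, a2 → 4; maximin = 4.
Column maxima: b1 → 8, b2 → 5; minimax = 5.
4 ≠ 5, so there is no saddle point; optimal play is mixed.
Let Row play a1 with probability p. Expected payoff against b1: (-8)p + 8(1−p) = −16p + 8; against b2: 5p + 4(1−p) = p + 4.
Setting these equal: −16p + 8 = p + 4 ⇒ −17p = -4 ⇒ p = 4/17, and the value is (-16)·(4/17) + 8 = 72/17.
For Column: with q = P(b1), equating a1's and a2's payoffs gives −13q + 5 = 4q + 4 ⇒ q = 1/17.

72/17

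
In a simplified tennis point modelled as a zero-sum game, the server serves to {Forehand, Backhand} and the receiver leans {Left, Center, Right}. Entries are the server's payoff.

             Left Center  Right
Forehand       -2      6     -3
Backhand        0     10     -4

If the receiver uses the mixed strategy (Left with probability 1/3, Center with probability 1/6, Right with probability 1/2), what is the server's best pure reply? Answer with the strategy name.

Expected payoff of Forehand: (1/3)·(-2) + (1/6)·6 + (1/2)·(-3) = -7/6.
Expected payoff of Backhand: (1/3)·0 + (1/6)·10 + (1/2)·(-4) = -1/3.
The largest is -1/3, so the server's best response is Backhand.

Backhand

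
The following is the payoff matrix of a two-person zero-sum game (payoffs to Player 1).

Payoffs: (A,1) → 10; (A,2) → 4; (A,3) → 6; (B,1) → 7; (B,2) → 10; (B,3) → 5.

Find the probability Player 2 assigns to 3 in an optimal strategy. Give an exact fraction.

6/7

Row minima: A → 4, B → 5; maximin = 5.
Column maxima: 1 → 10, 2 → 10, 3 → 6; minimax = 6.
5 ≠ 6, so there is no saddle point; optimal play is mixed.
1 is strictly dominated by 3 (it gives Player 1 strictly more in every row), so Player 2 never plays it.
On the remaining 2×2 (A, B vs 2, 3):
Let Player 1 play A with probability p. Expected payoff against 2: 4p + 10(1−p) = −6p + 10; against 3: 6p + 5(1−p) = p + 5.
Setting these equal: −6p + 10 = p + 5 ⇒ −7p = -5 ⇒ p = 5/7, and the value is (-6)·(5/7) + 10 = 40/7.
For Player 2: with q = P(2), equating A's and B's payoffs gives −2q + 6 = 5q + 5 ⇒ q = 1/7.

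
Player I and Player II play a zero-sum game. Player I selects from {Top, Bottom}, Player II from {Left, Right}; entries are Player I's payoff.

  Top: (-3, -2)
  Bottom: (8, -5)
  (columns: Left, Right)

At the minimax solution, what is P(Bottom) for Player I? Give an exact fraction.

Row minima: Top → -3, Bottom → -5; maximin = -3.
Column maxima: Left → 8, Right → -2; minimax = -2.
-3 ≠ -2, so there is no saddle point; optimal play is mixed.
Let Player I play Top with probability p. Expected payoff against Left: (-3)p + 8(1−p) = −11p + 8; against Right: (-2)p + (-5)(1−p) = 3p − 5.
Setting these equal: −11p + 8 = 3p − 5 ⇒ −14p = -13 ⇒ p = 13/14, and the value is (-11)·(13/14) + 8 = -31/14.
For Player II: with q = P(Left), equating Top's and Bottom's payoffs gives −q − 2 = 13q − 5 ⇒ q = 3/14.

1/14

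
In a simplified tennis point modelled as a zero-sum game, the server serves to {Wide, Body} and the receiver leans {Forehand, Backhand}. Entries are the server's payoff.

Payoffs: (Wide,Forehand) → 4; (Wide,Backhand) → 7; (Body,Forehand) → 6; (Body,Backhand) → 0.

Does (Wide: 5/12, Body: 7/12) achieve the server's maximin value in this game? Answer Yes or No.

No

Against Forehand this mix gives (5/12)·4 + (7/12)·6 = 31/6.
Against Backhand this mix gives (5/12)·7 + (7/12)·0 = 35/12.
The receiver will play Backhand, holding the server to 35/12. Shifting weight toward the row that does better against Backhand would raise this floor (the equalizing mix achieves 14/3 against both Backhand and Forehand), so the proposed strategy is not optimal.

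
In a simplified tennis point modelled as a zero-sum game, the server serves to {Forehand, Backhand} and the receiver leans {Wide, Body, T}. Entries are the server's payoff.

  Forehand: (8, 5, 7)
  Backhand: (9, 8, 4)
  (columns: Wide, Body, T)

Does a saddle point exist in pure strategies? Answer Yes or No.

Row minima: Forehand → 5, Backhand → 4; maximin = 5.
Column maxima: Wide → 9, Body → 8, T → 7; minimax = 7.
5 ≠ 7, so no pure-strategy equilibrium exists.

No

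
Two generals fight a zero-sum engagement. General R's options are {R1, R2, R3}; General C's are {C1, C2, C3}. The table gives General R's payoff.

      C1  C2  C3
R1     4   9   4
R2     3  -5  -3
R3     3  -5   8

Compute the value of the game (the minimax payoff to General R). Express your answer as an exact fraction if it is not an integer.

4

Row minima: R1 → 4, R2 → -5, R3 → -5; maximin = 4.
Column maxima: C1 → 4, C2 → 9, C3 → 8; minimax = 4.
Since maximin = minimax = 4, there is a saddle point and the value is 4.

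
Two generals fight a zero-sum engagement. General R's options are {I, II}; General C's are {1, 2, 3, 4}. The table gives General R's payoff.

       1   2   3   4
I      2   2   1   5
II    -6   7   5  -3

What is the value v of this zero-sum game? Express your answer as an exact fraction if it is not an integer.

4/3

Row minima: I → 1, II → -6; maximin = 1.
Column maxima: 1 → 2, 2 → 7, 3 → 5, 4 → 5; minimax = 2.
1 ≠ 2, so there is no saddle point; optimal play is mixed.
2 is strictly dominated by 3 (it gives General R strictly more in every row), so General C never plays it.
4 is strictly dominated by 1 (it gives General R strictly more in every row), so General C never plays it.
On the remaining 2×2 (I, II vs 1, 3):
Let General R play I with probability p. Expected payoff against 1: 2p + (-6)(1−p) = 8p − 6; against 3: 1p + 5(1−p) = −4p + 5.
Setting these equal: 8p − 6 = −4p + 5 ⇒ 12p = 11 ⇒ p = 11/12, and the value is (8)·(11/12) − 6 = 4/3.
For General C: with q = P(1), equating I's and II's payoffs gives q + 1 = −11q + 5 ⇒ q = 1/3.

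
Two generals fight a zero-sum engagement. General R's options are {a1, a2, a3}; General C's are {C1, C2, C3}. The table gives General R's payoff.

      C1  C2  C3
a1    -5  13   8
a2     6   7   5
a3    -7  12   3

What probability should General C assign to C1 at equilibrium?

3/14

Row minima: a1 → -5, a2 → 5, a3 → -7; maximin = 5.
Column maxima: C1 → 6, C2 → 13, C3 → 8; minimax = 6.
5 ≠ 6, so there is no saddle point; optimal play is mixed.
a3 is strictly dominated by a1, so General R never plays it.
C2 is strictly dominated by C1 (it gives General R strictly more in every row), so General C never plays it.
On the remaining 2×2 (a1, a2 vs C1, C3):
Let General R play a1 with probability p. Expected payoff against C1: (-5)p + 6(1−p) = −11p + 6; against C3: 8p + 5(1−p) = 3p + 5.
Setting these equal: −11p + 6 = 3p + 5 ⇒ −14p = -1 ⇒ p = 1/14, and the value is (-11)·(1/14) + 6 = 73/14.
For General C: with q = P(C1), equating a1's and a2's payoffs gives −13q + 8 = q + 5 ⇒ q = 3/14.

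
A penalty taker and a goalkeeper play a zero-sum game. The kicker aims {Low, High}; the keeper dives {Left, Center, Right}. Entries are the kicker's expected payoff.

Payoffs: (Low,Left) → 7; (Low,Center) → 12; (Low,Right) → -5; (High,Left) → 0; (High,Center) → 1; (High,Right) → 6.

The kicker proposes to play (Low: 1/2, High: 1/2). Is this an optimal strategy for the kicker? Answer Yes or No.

No

Against Left this mix gives (1/2)·7 + (1/2)·0 = 7/2.
Against Center this mix gives (1/2)·12 + (1/2)·1 = 13/2.
Against Right this mix gives (1/2)·(-5) + (1/2)·6 = 1/2.
The keeper will play Right, holding the kicker to 1/2. Shifting weight toward the row that does better against Right would raise this floor (the equalizing mix achieves 7/3 against both Right and Left), so the proposed strategy is not optimal.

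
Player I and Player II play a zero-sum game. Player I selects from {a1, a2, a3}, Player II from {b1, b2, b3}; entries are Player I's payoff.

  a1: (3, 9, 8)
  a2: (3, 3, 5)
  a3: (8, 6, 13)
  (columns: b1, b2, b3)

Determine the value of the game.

Row minima: a1 → 3, a2 → 3, a3 → 6; maximin = 6.
Column maxima: b1 → 8, b2 → 9, b3 → 13; minimax = 8.
6 ≠ 8, so there is no saddle point; optimal play is mixed.
a2 is strictly dominated by a3, so Player I never plays it.
b3 is strictly dominated by b1 (it gives Player I strictly more in every row), so Player II never plays it.
On the remaining 2×2 (a1, a3 vs b1, b2):
Let Player I play a1 with probability p. Expected payoff against b1: 3p + 8(1−p) = −5p + 8; against b2: 9p + 6(1−p) = 3p + 6.
Setting these equal: −5p + 8 = 3p + 6 ⇒ −8p = -2 ⇒ p = 1/4, and the value is (-5)·(1/4) + 8 = 27/4.
For Player II: with q = P(b1), equating a1's and a3's payoffs gives −6q + 9 = 2q + 6 ⇒ q = 3/8.

27/4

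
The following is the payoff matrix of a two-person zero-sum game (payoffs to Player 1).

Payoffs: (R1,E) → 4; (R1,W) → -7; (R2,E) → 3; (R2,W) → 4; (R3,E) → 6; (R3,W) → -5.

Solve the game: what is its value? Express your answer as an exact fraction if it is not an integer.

13/4

Row minima: R1 → -7, R2 → 3, R3 → -5; maximin = 3.
Column maxima: E → 6, W → 4; minimax = 4.
3 ≠ 4, so there is no saddle point; optimal play is mixed.
R1 is strictly dominated by R3, so Player 1 never plays it.
On the remaining 2×2 (R2, R3 vs E, W):
Let Player 1 play R2 with probability p. Expected payoff against E: 3p + 6(1−p) = −3p + 6; against W: 4p + (-5)(1−p) = 9p − 5.
Setting these equal: −3p + 6 = 9p − 5 ⇒ −12p = -11 ⇒ p = 11/12, and the value is (-3)·(11/12) + 6 = 13/4.
For Player 2: with q = P(E), equating R2's and R3's payoffs gives −q + 4 = 11q − 5 ⇒ q = 3/4.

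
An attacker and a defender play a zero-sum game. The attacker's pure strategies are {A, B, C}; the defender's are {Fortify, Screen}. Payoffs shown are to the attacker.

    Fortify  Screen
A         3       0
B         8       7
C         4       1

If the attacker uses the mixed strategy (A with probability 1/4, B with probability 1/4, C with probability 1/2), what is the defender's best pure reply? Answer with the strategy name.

If the defender plays Fortify, the attacker's expected payoff is (1/4)·3 + (1/4)·8 + (1/2)·4 = 19/4.
If the defender plays Screen, the attacker's expected payoff is (1/4)·0 + (1/4)·7 + (1/2)·1 = 9/4.
The defender minimizes the attacker's payoff; the smallest is 9/4, so the best response is Screen.

Screen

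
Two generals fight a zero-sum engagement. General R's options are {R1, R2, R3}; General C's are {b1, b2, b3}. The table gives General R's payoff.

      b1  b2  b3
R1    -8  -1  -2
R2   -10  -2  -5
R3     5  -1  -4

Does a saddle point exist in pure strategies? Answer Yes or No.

No

Row minima: R1 → -8, R2 → -10, R3 → -4; maximin = -4.
Column maxima: b1 → 5, b2 → -1, b3 → -2; minimax = -2.
-4 ≠ -2, so no pure-strategy equilibrium exists.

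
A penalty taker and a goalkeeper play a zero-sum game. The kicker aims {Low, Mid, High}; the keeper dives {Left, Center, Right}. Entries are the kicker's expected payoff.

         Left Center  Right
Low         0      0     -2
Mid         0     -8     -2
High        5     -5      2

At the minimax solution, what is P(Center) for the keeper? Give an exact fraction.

Row minima: Low → -2, Mid → -8, High → -5; maximin = -2.
Column maxima: Left → 5, Center → 0, Right → 2; minimax = 0.
-2 ≠ 0, so there is no saddle point; optimal play is mixed.
Mid is strictly dominated by High, so the kicker never plays it.
Left is strictly dominated by Right (it gives the kicker strictly more in every row), so the keeper never plays it.
On the remaining 2×2 (Low, High vs Center, Right):
Let the kicker play Low with probability p. Expected payoff against Center: 0p + (-5)(1−p) = 5p − 5; against Right: (-2)p + 2(1−p) = −4p + 2.
Setting these equal: 5p − 5 = −4p + 2 ⇒ 9p = 7 ⇒ p = 7/9, and the value is (5)·(7/9) − 5 = -10/9.
For the keeper: with q = P(Center), equating Low's and High's payoffs gives 2q − 2 = −7q + 2 ⇒ q = 4/9.

4/9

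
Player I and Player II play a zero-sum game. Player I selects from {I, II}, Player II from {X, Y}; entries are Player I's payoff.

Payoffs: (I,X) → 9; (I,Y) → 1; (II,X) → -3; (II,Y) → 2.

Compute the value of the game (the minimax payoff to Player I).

21/13

Row minima: I → 1, II → -3; maximin = 1.
Column maxima: X → 9, Y → 2; minimax = 2.
1 ≠ 2, so there is no saddle point; optimal play is mixed.
Let Player I play I with probability p. Expected payoff against X: 9p + (-3)(1−p) = 12p − 3; against Y: 1p + 2(1−p) = −p + 2.
Setting these equal: 12p − 3 = −p + 2 ⇒ 13p = 5 ⇒ p = 5/13, and the value is (12)·(5/13) − 3 = 21/13.
For Player II: with q = P(X), equating I's and II's payoffs gives 8q + 1 = −5q + 2 ⇒ q = 1/13.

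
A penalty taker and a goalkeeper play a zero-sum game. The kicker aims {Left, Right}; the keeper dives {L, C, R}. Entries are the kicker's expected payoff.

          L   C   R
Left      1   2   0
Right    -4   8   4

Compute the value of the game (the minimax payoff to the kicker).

Row minima: Left → 0, Right → -4; maximin = 0.
Column maxima: L → 1, C → 8, R → 4; minimax = 1.
0 ≠ 1, so there is no saddle point; optimal play is mixed.
C is strictly dominated by L (it gives the kicker strictly more in every row), so the keeper never plays it.
On the remaining 2×2 (Left, Right vs L, R):
Let the kicker play Left with probability p. Expected payoff against L: 1p + (-4)(1−p) = 5p − 4; against R: 0p + 4(1−p) = −4p + 4.
Setting these equal: 5p − 4 = −4p + 4 ⇒ 9p = 8 ⇒ p = 8/9, and the value is (5)·(8/9) − 4 = 4/9.
For the keeper: with q = P(L), equating Left's and Right's payoffs gives q = −8q + 4 ⇒ q = 4/9.

4/9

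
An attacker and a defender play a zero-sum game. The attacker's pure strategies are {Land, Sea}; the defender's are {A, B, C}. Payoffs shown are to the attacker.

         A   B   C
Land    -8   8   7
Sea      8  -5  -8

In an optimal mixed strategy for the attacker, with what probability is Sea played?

15/31

Row minima: Land → -8, Sea → -8; maximin = -8.
Column maxima: A → 8, B → 8, C → 7; minimax = 7.
-8 ≠ 7, so there is no saddle point; optimal play is mixed.
B is strictly dominated by C (it gives the attacker strictly more in every row), so the defender never plays it.
On the remaining 2×2 (Land, Sea vs A, C):
Let the attacker play Land with probability p. Expected payoff against A: (-8)p + 8(1−p) = −16p + 8; against C: 7p + (-8)(1−p) = 15p − 8.
Setting these equal: −16p + 8 = 15p − 8 ⇒ −31p = -16 ⇒ p = 16/31, and the value is (-16)·(16/31) + 8 = -8/31.
For the defender: with q = P(A), equating Land's and Sea's payoffs gives −15q + 7 = 16q − 8 ⇒ q = 15/31.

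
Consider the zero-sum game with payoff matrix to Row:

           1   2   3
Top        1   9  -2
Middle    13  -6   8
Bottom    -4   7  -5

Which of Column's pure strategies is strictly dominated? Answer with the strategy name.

1

3 holds Row's payoff strictly below 1 in every row: -2 < 1, 8 < 13, -5 < -4.
So 1 is strictly dominated for Column.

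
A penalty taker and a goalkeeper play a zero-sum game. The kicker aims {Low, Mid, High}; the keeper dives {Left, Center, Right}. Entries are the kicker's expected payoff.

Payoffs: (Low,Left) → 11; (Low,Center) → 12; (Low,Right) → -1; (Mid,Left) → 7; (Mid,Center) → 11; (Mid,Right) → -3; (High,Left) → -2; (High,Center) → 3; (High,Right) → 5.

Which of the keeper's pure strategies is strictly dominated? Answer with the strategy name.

Left holds the kicker's payoff strictly below Center in every row: 11 < 12, 7 < 11, -2 < 3.
So Center is strictly dominated for the keeper.

Center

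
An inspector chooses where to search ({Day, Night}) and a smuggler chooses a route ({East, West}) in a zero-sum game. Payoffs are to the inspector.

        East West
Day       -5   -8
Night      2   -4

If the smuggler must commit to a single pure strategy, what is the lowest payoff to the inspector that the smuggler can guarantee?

Column maxima: East → 2, West → -4.
The smallest of these is -4.

-4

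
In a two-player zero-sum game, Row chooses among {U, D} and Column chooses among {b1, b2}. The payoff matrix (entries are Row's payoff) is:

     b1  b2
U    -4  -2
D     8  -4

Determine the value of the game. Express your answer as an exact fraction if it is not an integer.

Row minima: U → -4, D → -4; maximin = -4.
Column maxima: b1 → 8, b2 → -2; minimax = -2.
-4 ≠ -2, so there is no saddle point; optimal play is mixed.
Let Row play U with probability p. Expected payoff against b1: (-4)p + 8(1−p) = −12p + 8; against b2: (-2)p + (-4)(1−p) = 2p − 4.
Setting these equal: −12p + 8 = 2p − 4 ⇒ −14p = -12 ⇒ p = 6/7, and the value is (-12)·(6/7) + 8 = -16/7.
For Column: with q = P(b1), equating U's and D's payoffs gives −2q − 2 = 12q − 4 ⇒ q = 1/7.

-16/7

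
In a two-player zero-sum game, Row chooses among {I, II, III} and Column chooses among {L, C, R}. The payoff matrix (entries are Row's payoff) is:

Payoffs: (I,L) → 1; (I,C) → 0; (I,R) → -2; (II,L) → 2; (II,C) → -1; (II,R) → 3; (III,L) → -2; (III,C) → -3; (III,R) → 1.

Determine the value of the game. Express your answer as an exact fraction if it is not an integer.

-1/3

Row minima: I → -2, II → -1, III → -3; maximin = -1.
Column maxima: L → 2, C → 0, R → 3; minimax = 0.
-1 ≠ 0, so there is no saddle point; optimal play is mixed.
III is strictly dominated by II, so Row never plays it.
L is strictly dominated by C (it gives Row strictly more in every row), so Column never plays it.
On the remaining 2×2 (I, II vs C, R):
Let Row play I with probability p. Expected payoff against C: 0p + (-1)(1−p) = p − 1; against R: (-2)p + 3(1−p) = −5p + 3.
Setting these equal: p − 1 = −5p + 3 ⇒ 6p = 4 ⇒ p = 2/3, and the value is (1)·(2/3) − 1 = -1/3.
For Column: with q = P(C), equating I's and II's payoffs gives 2q − 2 = −4q + 3 ⇒ q = 5/6.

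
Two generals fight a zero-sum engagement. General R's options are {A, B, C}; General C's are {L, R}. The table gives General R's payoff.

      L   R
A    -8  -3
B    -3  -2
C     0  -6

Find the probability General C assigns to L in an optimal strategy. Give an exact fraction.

Row minima: A → -8, B → -3, C → -6; maximin = -3.
Column maxima: L → 0, R → -2; minimax = -2.
-3 ≠ -2, so there is no saddle point; optimal play is mixed.
A is strictly dominated by B, so General R never plays it.
On the remaining 2×2 (B, C vs L, R):
Let General R play B with probability p. Expected payoff against L: (-3)p + 0(1−p) = −3p; against R: (-2)p + (-6)(1−p) = 4p − 6.
Setting these equal: −3p = 4p − 6 ⇒ −7p = -6 ⇒ p = 6/7, and the value is (-3)·(6/7) = -18/7.
For General C: with q = P(L), equating B's and C's payoffs gives −q − 2 = 6q − 6 ⇒ q = 4/7.

4/7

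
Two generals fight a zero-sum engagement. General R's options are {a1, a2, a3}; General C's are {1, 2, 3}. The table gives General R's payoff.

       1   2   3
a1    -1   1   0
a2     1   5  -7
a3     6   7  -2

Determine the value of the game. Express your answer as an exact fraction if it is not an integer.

Row minima: a1 → -1, a2 → -7, a3 → -2; maximin = -1.
Column maxima: 1 → 6, 2 → 7, 3 → 0; minimax = 0.
-1 ≠ 0, so there is no saddle point; optimal play is mixed.
a2 is strictly dominated by a3, so General R never plays it.
2 is strictly dominated by 1 (it gives General R strictly more in every row), so General C never plays it.
On the remaining 2×2 (a1, a3 vs 1, 3):
Let General R play a1 with probability p. Expected payoff against 1: (-1)p + 6(1−p) = −7p + 6; against 3: 0p + (-2)(1−p) = 2p − 2.
Setting these equal: −7p + 6 = 2p − 2 ⇒ −9p = -8 ⇒ p = 8/9, and the value is (-7)·(8/9) + 6 = -2/9.
For General C: with q = P(1), equating a1's and a3's payoffs gives −q = 8q − 2 ⇒ q = 2/9.

-2/9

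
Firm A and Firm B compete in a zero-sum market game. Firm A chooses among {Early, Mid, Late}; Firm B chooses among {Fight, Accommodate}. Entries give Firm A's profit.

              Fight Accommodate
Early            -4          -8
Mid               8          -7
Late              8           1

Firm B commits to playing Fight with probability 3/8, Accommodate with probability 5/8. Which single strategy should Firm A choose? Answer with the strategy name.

Expected payoff of Early: (3/8)·(-4) + (5/8)·(-8) = -13/2.
Expected payoff of Mid: (3/8)·8 + (5/8)·(-7) = -11/8.
Expected payoff of Late: (3/8)·8 + (5/8)·1 = 29/8.
The largest is 29/8, so Firm A's best response is Late.

Late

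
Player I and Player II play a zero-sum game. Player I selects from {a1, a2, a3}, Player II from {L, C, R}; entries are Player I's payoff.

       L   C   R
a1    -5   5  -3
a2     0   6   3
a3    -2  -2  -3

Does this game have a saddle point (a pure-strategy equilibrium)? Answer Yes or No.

Yes

Row minima: a1 → -5, a2 → 0, a3 → -3; maximin = 0.
Column maxima: L → 0, C → 6, R → 3; minimax = 0.
maximin = minimax = 0, so a saddle point exists.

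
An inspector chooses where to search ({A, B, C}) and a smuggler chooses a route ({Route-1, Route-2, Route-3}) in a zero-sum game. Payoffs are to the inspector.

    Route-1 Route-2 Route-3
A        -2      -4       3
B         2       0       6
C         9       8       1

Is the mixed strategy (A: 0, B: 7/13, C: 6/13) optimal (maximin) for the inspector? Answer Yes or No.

Against Route-1 this mix gives (7/13)·2 + (6/13)·9 = 68/13.
Against Route-2 this mix gives (7/13)·0 + (6/13)·8 = 48/13.
Against Route-3 this mix gives (7/13)·6 + (6/13)·1 = 48/13.
All of the smuggler's active replies (Route-2, Route-3) yield 48/13, and no column does worse for the inspector. The mix makes the smuggler indifferent and guarantees 48/13, so it is optimal.

Yes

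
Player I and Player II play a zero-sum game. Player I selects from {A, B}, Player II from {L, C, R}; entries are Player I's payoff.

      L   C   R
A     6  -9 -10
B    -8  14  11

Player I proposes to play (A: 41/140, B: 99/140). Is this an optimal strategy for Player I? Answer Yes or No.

Against L this mix gives (41/140)·6 + (99/140)·(-8) = -39/10.
Against C this mix gives (41/140)·(-9) + (99/140)·14 = 1017/140.
Against R this mix gives (41/140)·(-10) + (99/140)·11 = 97/20.
Player II will play L, holding Player I to -39/10. Shifting weight toward the row that does better against L would raise this floor (the equalizing mix achieves -2/5 against both L and R), so the proposed strategy is not optimal.

No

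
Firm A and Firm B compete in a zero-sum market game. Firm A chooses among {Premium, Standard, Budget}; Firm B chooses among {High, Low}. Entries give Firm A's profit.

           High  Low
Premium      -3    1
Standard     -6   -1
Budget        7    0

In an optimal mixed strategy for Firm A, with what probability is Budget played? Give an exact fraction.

4/11

Row minima: Premium → -3, Standard → -6, Budget → 0; maximin = 0.
Column maxima: High → 7, Low → 1; minimax = 1.
0 ≠ 1, so there is no saddle point; optimal play is mixed.
Standard is strictly dominated by Premium, so Firm A never plays it.
On the remaining 2×2 (Premium, Budget vs High, Low):
Let Firm A play Premium with probability p. Expected payoff against High: (-3)p + 7(1−p) = −10p + 7; against Low: 1p + 0(1−p) = p.
Setting these equal: −10p + 7 = p ⇒ −11p = -7 ⇒ p = 7/11, and the value is (-10)·(7/11) + 7 = 7/11.
For Firm B: with q = P(High), equating Premium's and Budget's payoffs gives −4q + 1 = 7q ⇒ q = 1/11.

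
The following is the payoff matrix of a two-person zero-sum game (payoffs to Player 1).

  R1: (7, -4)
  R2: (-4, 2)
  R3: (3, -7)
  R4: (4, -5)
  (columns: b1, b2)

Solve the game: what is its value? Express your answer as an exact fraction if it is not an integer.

-2/17

Row minima: R1 → -4, R2 → -4, R3 → -7, R4 → -5; maximin = -4.
Column maxima: b1 → 7, b2 → 2; minimax = 2.
-4 ≠ 2, so there is no saddle point; optimal play is mixed.
R3 is strictly dominated by R1, so Player 1 never plays it.
R4 is strictly dominated by R1, so Player 1 never plays it.
On the remaining 2×2 (R1, R2 vs b1, b2):
Let Player 1 play R1 with probability p. Expected payoff against b1: 7p + (-4)(1−p) = 11p − 4; against b2: (-4)p + 2(1−p) = −6p + 2.
Setting these equal: 11p − 4 = −6p + 2 ⇒ 17p = 6 ⇒ p = 6/17, and the value is (11)·(6/17) − 4 = -2/17.
For Player 2: with q = P(b1), equating R1's and R2's payoffs gives 11q − 4 = −6q + 2 ⇒ q = 6/17.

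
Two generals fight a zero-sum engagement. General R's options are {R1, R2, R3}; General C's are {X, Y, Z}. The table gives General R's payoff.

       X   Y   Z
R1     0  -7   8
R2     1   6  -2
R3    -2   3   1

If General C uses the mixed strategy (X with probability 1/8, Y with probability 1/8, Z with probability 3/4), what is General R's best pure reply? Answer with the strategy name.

R1

Expected payoff of R1: (1/8)·0 + (1/8)·(-7) + (3/4)·8 = 41/8.
Expected payoff of R2: (1/8)·1 + (1/8)·6 + (3/4)·(-2) = -5/8.
Expected payoff of R3: (1/8)·(-2) + (1/8)·3 + (3/4)·1 = 7/8.
The largest is 41/8, so General R's best response is R1.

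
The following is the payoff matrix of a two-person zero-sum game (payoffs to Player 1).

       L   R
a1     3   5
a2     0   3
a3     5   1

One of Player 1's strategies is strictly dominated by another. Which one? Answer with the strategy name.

a2

a1 gives a strictly higher payoff than a2 against every column: 3 > 0, 5 > 3.
So a2 is strictly dominated and Player 1 never plays it.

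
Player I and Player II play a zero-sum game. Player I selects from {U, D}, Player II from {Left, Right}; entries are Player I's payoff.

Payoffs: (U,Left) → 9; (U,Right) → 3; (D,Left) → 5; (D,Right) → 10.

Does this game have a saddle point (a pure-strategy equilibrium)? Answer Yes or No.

Row minima: U → 3, D → 5; maximin = 5.
Column maxima: Left → 9, Right → 10; minimax = 9.
5 ≠ 9, so no pure-strategy equilibrium exists.

No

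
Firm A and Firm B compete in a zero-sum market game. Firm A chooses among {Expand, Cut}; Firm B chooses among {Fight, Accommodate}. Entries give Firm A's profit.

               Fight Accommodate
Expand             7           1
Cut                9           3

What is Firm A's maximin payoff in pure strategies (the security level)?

3

Row minima: Expand → 1, Cut → 3.
The best of these is 3.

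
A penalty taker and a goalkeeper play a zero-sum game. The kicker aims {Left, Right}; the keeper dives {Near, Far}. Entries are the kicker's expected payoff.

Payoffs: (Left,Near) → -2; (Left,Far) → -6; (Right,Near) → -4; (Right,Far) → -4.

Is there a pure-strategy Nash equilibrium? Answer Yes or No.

Row minima: Left → -6, Right → -4; maximin = -4.
Column maxima: Near → -2, Far → -4; minimax = -4.
maximin = minimax = -4, so a saddle point exists.

Yes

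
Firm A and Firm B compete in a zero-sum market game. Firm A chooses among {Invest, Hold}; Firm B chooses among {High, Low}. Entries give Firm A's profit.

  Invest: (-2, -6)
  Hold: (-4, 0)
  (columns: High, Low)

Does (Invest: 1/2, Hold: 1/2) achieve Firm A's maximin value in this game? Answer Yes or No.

Yes

Against High this mix gives (1/2)·(-2) + (1/2)·(-4) = -3.
Against Low this mix gives (1/2)·(-6) + (1/2)·0 = -3.
All of Firm B's active replies (High, Low) yield -3, and no column does worse for Firm A. The mix makes Firm B indifferent and guarantees -3, so it is optimal.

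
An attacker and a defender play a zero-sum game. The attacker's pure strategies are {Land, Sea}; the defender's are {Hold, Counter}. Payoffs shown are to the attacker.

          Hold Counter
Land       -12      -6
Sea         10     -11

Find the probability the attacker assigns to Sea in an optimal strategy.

2/9

Row minima: Land → -12, Sea → -11; maximin = -11.
Column maxima: Hold → 10, Counter → -6; minimax = -6.
-11 ≠ -6, so there is no saddle point; optimal play is mixed.
Let the attacker play Land with probability p. Expected payoff against Hold: (-12)p + 10(1−p) = −22p + 10; against Counter: (-6)p + (-11)(1−p) = 5p − 11.
Setting these equal: −22p + 10 = 5p − 11 ⇒ −27p = -21 ⇒ p = 7/9, and the value is (-22)·(7/9) + 10 = -64/9.
For the defender: with q = P(Hold), equating Land's and Sea's payoffs gives −6q − 6 = 21q − 11 ⇒ q = 5/27.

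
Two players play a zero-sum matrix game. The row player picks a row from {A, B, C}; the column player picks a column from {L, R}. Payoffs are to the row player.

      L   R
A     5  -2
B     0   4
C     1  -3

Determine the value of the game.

20/11

Row minima: A → -2, B → 0, C → -3; maximin = 0.
Column maxima: L → 5, R → 4; minimax = 4.
0 ≠ 4, so there is no saddle point; optimal play is mixed.
C is strictly dominated by A, so the row player never plays it.
On the remaining 2×2 (A, B vs L, R):
Let the row player play A with probability p. Expected payoff against L: 5p + 0(1−p) = 5p; against R: (-2)p + 4(1−p) = −6p + 4.
Setting these equal: 5p = −6p + 4 ⇒ 11p = 4 ⇒ p = 4/11, and the value is (5)·(4/11) = 20/11.
For the column player: with q = P(L), equating A's and B's payoffs gives 7q − 2 = −4q + 4 ⇒ q = 6/11.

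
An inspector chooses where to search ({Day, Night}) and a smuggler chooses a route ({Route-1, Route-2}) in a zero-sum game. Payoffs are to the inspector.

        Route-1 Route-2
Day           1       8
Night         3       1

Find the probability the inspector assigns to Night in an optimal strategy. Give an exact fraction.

Row minima: Day → 1, Night → 1; maximin = 1.
Column maxima: Route-1 → 3, Route-2 → 8; minimax = 3.
1 ≠ 3, so there is no saddle point; optimal play is mixed.
Let the inspector play Day with probability p. Expected payoff against Route-1: 1p + 3(1−p) = −2p + 3; against Route-2: 8p + 1(1−p) = 7p + 1.
Setting these equal: −2p + 3 = 7p + 1 ⇒ −9p = -2 ⇒ p = 2/9, and the value is (-2)·(2/9) + 3 = 23/9.
For the smuggler: with q = P(Route-1), equating Day's and Night's payoffs gives −7q + 8 = 2q + 1 ⇒ q = 7/9.

7/9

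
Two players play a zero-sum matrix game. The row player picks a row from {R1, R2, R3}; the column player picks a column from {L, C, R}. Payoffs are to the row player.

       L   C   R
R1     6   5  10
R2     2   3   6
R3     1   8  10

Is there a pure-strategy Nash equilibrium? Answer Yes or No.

Row minima: R1 → 5, R2 → 2, R3 → 1; maximin = 5.
Column maxima: L → 6, C → 8, R → 10; minimax = 6.
5 ≠ 6, so no pure-strategy equilibrium exists.

No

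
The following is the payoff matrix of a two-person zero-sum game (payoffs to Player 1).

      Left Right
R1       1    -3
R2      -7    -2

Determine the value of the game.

-23/9

Row minima: R1 → -3, R2 → -7; maximin = -3.
Column maxima: Left → 1, Right → -2; minimax = -2.
-3 ≠ -2, so there is no saddle point; optimal play is mixed.
Let Player 1 play R1 with probability p. Expected payoff against Left: 1p + (-7)(1−p) = 8p − 7; against Right: (-3)p + (-2)(1−p) = −p − 2.
Setting these equal: 8p − 7 = −p − 2 ⇒ 9p = 5 ⇒ p = 5/9, and the value is (8)·(5/9) − 7 = -23/9.
For Player 2: with q = P(Left), equating R1's and R2's payoffs gives 4q − 3 = −5q − 2 ⇒ q = 1/9.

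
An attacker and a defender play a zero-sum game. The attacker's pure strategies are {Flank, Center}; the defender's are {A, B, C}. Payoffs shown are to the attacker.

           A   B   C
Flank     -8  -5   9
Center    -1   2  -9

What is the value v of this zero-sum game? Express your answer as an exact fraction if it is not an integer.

Row minima: Flank → -8, Center → -9; maximin = -8.
Column maxima: A → -1, B → 2, C → 9; minimax = -1.
-8 ≠ -1, so there is no saddle point; optimal play is mixed.
B is strictly dominated by A (it gives the attacker strictly more in every row), so the defender never plays it.
On the remaining 2×2 (Flank, Center vs A, C):
Let the attacker play Flank with probability p. Expected payoff against A: (-8)p + (-1)(1−p) = −7p − 1; against C: 9p + (-9)(1−p) = 18p − 9.
Setting these equal: −7p − 1 = 18p − 9 ⇒ −25p = -8 ⇒ p = 8/25, and the value is (-7)·(8/25) − 1 = -81/25.
For the defender: with q = P(A), equating Flank's and Center's payoffs gives −17q + 9 = 8q − 9 ⇒ q = 18/25.

-81/25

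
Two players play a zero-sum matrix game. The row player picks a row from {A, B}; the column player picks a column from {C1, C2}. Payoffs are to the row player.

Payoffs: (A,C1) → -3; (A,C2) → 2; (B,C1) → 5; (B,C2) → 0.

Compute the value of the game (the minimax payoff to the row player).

Row minima: A → -3, B → 0; maximin = 0.
Column maxima: C1 → 5, C2 → 2; minimax = 2.
0 ≠ 2, so there is no saddle point; optimal play is mixed.
Let the row player play A with probability p. Expected payoff against C1: (-3)p + 5(1−p) = −8p + 5; against C2: 2p + 0(1−p) = 2p.
Setting these equal: −8p + 5 = 2p ⇒ −10p = -5 ⇒ p = 1/2, and the value is (-8)·(1/2) + 5 = 1.
For the column player: with q = P(C1), equating A's and B's payoffs gives −5q + 2 = 5q ⇒ q = 1/5.

1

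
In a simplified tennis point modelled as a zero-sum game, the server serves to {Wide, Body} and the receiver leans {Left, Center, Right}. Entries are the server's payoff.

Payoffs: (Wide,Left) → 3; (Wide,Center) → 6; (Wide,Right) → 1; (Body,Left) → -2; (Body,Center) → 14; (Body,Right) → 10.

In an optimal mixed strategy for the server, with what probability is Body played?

Row minima: Wide → 1, Body → -2; maximin = 1.
Column maxima: Left → 3, Center → 14, Right → 10; minimax = 3.
1 ≠ 3, so there is no saddle point; optimal play is mixed.
Center is strictly dominated by Left (it gives the server strictly more in every row), so the receiver never plays it.
On the remaining 2×2 (Wide, Body vs Left, Right):
Let the server play Wide with probability p. Expected payoff against Left: 3p + (-2)(1−p) = 5p − 2; against Right: 1p + 10(1−p) = −9p + 10.
Setting these equal: 5p − 2 = −9p + 10 ⇒ 14p = 12 ⇒ p = 6/7, and the value is (5)·(6/7) − 2 = 16/7.
For the receiver: with q = P(Left), equating Wide's and Body's payoffs gives 2q + 1 = −12q + 10 ⇒ q = 9/14.

1/7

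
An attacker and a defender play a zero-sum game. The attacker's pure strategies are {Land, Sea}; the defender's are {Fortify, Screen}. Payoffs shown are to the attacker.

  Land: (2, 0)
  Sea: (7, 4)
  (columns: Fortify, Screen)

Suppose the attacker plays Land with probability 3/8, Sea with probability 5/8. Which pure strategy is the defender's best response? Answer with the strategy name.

Screen

If the defender plays Fortify, the attacker's expected payoff is (3/8)·2 + (5/8)·7 = 41/8.
If the defender plays Screen, the attacker's expected payoff is (3/8)·0 + (5/8)·4 = 5/2.
The defender minimizes the attacker's payoff; the smallest is 5/2, so the best response is Screen.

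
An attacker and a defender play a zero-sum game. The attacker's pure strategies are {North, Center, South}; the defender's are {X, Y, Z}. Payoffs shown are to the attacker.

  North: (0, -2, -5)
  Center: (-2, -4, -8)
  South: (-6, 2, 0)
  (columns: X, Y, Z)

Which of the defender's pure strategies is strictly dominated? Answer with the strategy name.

Z holds the attacker's payoff strictly below Y in every row: -5 < -2, -8 < -4, 0 < 2.
So Y is strictly dominated for the defender.

Y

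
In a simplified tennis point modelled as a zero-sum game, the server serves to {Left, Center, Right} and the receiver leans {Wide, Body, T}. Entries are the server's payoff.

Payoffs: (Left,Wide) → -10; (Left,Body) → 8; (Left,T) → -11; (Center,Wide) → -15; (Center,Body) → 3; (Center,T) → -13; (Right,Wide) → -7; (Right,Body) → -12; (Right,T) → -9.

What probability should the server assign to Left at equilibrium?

3/22

Row minima: Left → -11, Center → -15, Right → -12; maximin = -11.
Column maxima: Wide → -7, Body → 8, T → -9; minimax = -9.
-11 ≠ -9, so there is no saddle point; optimal play is mixed.
Center is strictly dominated by Left, so the server never plays it.
With Center eliminated, Wide is strictly dominated by T (it gives the server strictly more in every remaining row), so the receiver never plays it.
On the remaining 2×2 (Left, Right vs Body, T):
Let the server play Left with probability p. Expected payoff against Body: 8p + (-12)(1−p) = 20p − 12; against T: (-11)p + (-9)(1−p) = −2p − 9.
Setting these equal: 20p − 12 = −2p − 9 ⇒ 22p = 3 ⇒ p = 3/22, and the value is (20)·(3/22) − 12 = -102/11.
For the receiver: with q = P(Body), equating Left's and Right's payoffs gives 19q − 11 = −3q − 9 ⇒ q = 1/11.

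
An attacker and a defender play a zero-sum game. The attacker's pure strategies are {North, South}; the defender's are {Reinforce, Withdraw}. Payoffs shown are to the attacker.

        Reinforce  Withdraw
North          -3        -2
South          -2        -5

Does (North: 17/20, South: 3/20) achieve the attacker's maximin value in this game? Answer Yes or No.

Against Reinforce this mix gives (17/20)·(-3) + (3/20)·(-2) = -57/20.
Against Withdraw this mix gives (17/20)·(-2) + (3/20)·(-5) = -49/20.
The defender will play Reinforce, holding the attacker to -57/20. Shifting weight toward the row that does better against Reinforce would raise this floor (the equalizing mix achieves -11/4 against both Reinforce and Withdraw), so the proposed strategy is not optimal.

No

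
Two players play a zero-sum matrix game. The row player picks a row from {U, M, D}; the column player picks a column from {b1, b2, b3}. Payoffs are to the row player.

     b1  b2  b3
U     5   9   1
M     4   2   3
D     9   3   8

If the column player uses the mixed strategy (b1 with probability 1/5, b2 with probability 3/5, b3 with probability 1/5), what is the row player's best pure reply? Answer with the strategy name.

U

Expected payoff of U: (1/5)·5 + (3/5)·9 + (1/5)·1 = 33/5.
Expected payoff of M: (1/5)·4 + (3/5)·2 + (1/5)·3 = 13/5.
Expected payoff of D: (1/5)·9 + (3/5)·3 + (1/5)·8 = 26/5.
The largest is 33/5, so the row player's best response is U.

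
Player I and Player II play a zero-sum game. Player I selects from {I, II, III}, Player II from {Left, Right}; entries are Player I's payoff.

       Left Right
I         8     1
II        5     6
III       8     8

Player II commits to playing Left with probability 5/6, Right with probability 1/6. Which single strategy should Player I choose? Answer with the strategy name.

III

Expected payoff of I: (5/6)·8 + (1/6)·1 = 41/6.
Expected payoff of II: (5/6)·5 + (1/6)·6 = 31/6.
Expected payoff of III: (5/6)·8 + (1/6)·8 = 8.
The largest is 8, so Player I's best response is III.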